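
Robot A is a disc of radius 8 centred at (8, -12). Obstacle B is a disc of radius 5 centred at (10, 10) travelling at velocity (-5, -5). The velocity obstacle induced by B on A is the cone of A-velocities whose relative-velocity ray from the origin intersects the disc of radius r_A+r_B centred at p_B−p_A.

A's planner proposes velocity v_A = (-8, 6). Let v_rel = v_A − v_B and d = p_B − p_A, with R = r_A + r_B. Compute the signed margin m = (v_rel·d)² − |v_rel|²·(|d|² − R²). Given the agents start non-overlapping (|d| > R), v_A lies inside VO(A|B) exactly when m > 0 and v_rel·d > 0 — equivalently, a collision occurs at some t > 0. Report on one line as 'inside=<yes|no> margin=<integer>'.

d = (2, 22),  |d|² = 488;  R = 8+5 = 13,  c = 488−13² = 319
v_rel = (-3, 11),  |v_rel|² = 130;  v_rel·d = (-3)·(2) + (11)·(22) = 236
130·t² − 472·t + 319 = 0  ⇒  m = 236² − 130·319 = 14226
m = 14226 > 0,  v_rel·d = 236 > 0  ⇒  inside

inside=yes margin=14226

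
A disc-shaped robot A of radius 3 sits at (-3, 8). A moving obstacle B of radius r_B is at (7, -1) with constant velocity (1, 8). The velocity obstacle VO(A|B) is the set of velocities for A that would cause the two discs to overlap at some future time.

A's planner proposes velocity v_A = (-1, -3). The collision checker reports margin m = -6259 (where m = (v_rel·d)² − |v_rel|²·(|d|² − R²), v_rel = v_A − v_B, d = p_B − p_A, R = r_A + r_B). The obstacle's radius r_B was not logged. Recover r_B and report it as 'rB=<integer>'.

m = -6259
d = (10, -9);  v_rel = (-2, -11),  |v_rel|² = 125
v_rel×d = (-2)·(-9) − (-11)·(10) = 128
since m = R²·125 − 128²:  R² = (16384 + -6259) / 125 = 81
R = √81 = 9  ⇒  r_B = 9 − 3 = 6

rB=6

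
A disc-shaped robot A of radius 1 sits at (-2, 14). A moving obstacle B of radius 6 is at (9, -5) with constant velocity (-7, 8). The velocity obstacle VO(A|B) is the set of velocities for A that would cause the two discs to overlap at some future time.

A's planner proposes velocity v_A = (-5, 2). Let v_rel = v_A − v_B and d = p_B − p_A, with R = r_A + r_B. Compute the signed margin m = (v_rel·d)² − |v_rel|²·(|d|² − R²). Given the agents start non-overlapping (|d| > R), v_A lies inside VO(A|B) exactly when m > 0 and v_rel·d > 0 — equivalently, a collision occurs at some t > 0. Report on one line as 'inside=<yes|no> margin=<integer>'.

d = (11, -19),  |d|² = 482;  R = 1+6 = 7,  c = 482−7² = 433
v_rel = (2, -6),  |v_rel|² = 40;  v_rel·d = (2)·(11) + (-6)·(-19) = 136
40·t² − 272·t + 433 = 0  ⇒  m = 136² − 40·433 = 1176
m = 1176 > 0,  v_rel·d = 136 > 0  ⇒  inside

inside=yes margin=1176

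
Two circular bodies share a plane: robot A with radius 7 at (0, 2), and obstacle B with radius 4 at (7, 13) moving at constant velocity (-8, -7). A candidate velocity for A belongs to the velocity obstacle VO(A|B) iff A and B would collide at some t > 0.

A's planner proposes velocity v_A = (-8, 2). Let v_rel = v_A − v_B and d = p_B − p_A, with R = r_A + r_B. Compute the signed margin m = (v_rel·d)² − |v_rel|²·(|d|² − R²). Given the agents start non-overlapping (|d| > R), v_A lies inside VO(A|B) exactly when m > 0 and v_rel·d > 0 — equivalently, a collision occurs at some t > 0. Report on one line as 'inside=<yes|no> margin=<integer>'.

d = (7, 11),  |d|² = 170;  R = 7+4 = 11,  c = 170−11² = 49
v_rel = (0, 9),  |v_rel|² = 81;  v_rel·d = (0)·(7) + (9)·(11) = 99
81·t² − 198·t + 49 = 0  ⇒  m = 99² − 81·49 = 5832
m = 5832 > 0,  v_rel·d = 99 > 0  ⇒  inside

inside=yes margin=5832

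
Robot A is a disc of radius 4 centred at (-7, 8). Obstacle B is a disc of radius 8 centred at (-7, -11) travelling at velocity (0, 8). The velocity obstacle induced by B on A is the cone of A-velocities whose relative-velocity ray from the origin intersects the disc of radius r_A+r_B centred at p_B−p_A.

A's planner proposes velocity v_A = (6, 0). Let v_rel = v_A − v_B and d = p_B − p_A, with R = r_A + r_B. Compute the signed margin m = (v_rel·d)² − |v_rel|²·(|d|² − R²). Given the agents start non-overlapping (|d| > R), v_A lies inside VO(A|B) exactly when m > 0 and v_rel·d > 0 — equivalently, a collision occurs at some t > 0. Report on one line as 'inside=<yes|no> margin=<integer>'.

d = (0, -19),  |d|² = 361;  R = 4+8 = 12,  c = 361−12² = 217
v_rel = (6, -8),  |v_rel|² = 100;  v_rel·d = (6)·(0) + (-8)·(-19) = 152
100·t² − 304·t + 217 = 0  ⇒  m = 152² − 100·217 = 1404
m = 1404 > 0,  v_rel·d = 152 > 0  ⇒  inside

inside=yes margin=1404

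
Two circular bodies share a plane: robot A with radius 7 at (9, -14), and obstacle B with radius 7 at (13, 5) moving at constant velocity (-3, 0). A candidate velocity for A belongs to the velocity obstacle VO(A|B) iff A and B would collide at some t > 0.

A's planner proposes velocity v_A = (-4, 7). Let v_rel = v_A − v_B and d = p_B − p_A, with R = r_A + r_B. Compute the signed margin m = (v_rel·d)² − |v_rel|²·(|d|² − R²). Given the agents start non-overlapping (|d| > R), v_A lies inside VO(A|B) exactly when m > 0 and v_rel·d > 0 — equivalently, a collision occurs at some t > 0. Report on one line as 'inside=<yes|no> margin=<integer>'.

d = (4, 19),  |d|² = 377;  R = 7+7 = 14,  c = 377−14² = 181
v_rel = (-1, 7),  |v_rel|² = 50;  v_rel·d = (-1)·(4) + (7)·(19) = 129
50·t² − 258·t + 181 = 0  ⇒  m = 129² − 50·181 = 7591
m = 7591 > 0,  v_rel·d = 129 > 0  ⇒  inside

inside=yes margin=7591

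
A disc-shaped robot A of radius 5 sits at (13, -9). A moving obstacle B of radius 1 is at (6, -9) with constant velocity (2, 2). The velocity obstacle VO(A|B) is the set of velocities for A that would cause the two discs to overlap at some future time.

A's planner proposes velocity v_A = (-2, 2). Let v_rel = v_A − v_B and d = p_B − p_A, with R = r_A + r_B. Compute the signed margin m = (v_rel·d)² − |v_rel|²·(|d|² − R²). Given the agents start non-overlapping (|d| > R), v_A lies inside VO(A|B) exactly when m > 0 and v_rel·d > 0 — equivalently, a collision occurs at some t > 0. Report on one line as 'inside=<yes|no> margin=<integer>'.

d = (-7, 0),  |d|² = 49;  R = 5+1 = 6,  c = 49−6² = 13
v_rel = (-4, 0),  |v_rel|² = 16;  v_rel·d = (-4)·(-7) + (0)·(0) = 28
16·t² − 56·t + 13 = 0  ⇒  m = 28² − 16·13 = 576
m = 576 > 0,  v_rel·d = 28 > 0  ⇒  inside

inside=yes margin=576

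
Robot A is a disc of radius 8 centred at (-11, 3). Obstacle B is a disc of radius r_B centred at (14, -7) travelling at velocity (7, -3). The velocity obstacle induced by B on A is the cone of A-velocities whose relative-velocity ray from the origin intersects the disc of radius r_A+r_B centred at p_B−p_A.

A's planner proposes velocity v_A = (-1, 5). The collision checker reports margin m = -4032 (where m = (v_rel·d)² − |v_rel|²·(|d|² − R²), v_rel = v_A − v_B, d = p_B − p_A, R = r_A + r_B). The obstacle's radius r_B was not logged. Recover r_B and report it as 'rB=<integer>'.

m = -4032
d = (25, -10);  v_rel = (-8, 8),  |v_rel|² = 128
v_rel×d = (-8)·(-10) − (8)·(25) = -120
since m = R²·128 − (-120)²:  R² = (14400 + -4032) / 128 = 81
R = √81 = 9  ⇒  r_B = 9 − 8 = 1

rB=1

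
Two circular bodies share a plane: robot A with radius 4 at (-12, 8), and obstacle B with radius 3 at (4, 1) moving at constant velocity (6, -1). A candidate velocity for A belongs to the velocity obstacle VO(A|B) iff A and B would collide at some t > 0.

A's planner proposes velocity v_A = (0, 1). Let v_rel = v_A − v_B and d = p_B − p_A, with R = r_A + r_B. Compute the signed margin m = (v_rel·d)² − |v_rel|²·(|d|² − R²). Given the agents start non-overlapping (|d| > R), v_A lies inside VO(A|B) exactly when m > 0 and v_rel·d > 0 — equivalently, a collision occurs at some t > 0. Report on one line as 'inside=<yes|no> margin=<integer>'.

d = (16, -7),  |d|² = 305;  R = 4+3 = 7,  c = 305−7² = 256
v_rel = (-6, 2),  |v_rel|² = 40;  v_rel·d = (-6)·(16) + (2)·(-7) = -110
40·t² + 220·t + 256 = 0  ⇒  m = (-110)² − 40·256 = 1860
m = 1860 > 0,  v_rel·d = -110 < 0  ⇒  outside

inside=no margin=1860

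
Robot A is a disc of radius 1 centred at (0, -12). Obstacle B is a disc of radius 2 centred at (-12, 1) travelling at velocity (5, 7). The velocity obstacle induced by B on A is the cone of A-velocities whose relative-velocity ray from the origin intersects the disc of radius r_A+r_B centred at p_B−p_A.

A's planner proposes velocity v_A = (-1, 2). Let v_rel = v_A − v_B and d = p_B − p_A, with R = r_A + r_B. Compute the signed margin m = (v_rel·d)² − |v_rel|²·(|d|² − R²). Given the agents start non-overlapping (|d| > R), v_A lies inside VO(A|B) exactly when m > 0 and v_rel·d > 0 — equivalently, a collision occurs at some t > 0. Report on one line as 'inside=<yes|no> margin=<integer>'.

d = (-12, 13),  |d|² = 313;  R = 1+2 = 3,  c = 313−3² = 304
v_rel = (-6, -5),  |v_rel|² = 61;  v_rel·d = (-6)·(-12) + (-5)·(13) = 7
61·t² − 14·t + 304 = 0  ⇒  m = 7² − 61·304 = -18495
m = -18495 < 0,  v_rel·d = 7 > 0  ⇒  outside

inside=no margin=-18495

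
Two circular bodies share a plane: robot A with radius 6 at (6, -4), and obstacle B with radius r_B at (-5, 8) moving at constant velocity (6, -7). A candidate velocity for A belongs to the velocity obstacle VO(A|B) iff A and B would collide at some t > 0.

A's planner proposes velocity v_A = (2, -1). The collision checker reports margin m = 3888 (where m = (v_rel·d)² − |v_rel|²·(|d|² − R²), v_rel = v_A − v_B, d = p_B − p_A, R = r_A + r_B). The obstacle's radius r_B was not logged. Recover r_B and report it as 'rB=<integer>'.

m = 3888
d = (-11, 12);  v_rel = (-4, 6),  |v_rel|² = 52
v_rel×d = (-4)·(12) − (6)·(-11) = 18
since m = R²·52 − 18²:  R² = (324 + 3888) / 52 = 81
R = √81 = 9  ⇒  r_B = 9 − 6 = 3

rB=3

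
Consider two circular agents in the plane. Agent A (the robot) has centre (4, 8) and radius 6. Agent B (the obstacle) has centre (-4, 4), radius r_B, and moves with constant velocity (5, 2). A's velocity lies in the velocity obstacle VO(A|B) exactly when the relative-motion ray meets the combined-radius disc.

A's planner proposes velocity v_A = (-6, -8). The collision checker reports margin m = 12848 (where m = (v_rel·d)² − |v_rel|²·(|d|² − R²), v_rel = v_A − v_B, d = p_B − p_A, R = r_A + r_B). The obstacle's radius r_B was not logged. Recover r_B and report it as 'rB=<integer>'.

m = 12848
d = (-8, -4);  v_rel = (-11, -10),  |v_rel|² = 221
v_rel×d = (-11)·(-4) − (-10)·(-8) = -36
since m = R²·221 − (-36)²:  R² = (1296 + 12848) / 221 = 64
R = √64 = 8  ⇒  r_B = 8 − 6 = 2

rB=2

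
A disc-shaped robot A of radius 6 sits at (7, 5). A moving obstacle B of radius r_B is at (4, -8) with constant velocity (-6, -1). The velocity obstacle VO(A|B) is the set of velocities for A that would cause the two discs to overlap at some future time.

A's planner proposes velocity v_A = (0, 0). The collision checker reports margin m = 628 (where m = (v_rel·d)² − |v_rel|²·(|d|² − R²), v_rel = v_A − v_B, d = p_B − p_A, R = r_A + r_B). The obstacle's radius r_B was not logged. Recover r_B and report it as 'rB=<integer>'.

m = 628
d = (-3, -13);  v_rel = (6, 1),  |v_rel|² = 37
v_rel×d = (6)·(-13) − (1)·(-3) = -75
since m = R²·37 − (-75)²:  R² = (5625 + 628) / 37 = 169
R = √169 = 13  ⇒  r_B = 13 − 6 = 7

rB=7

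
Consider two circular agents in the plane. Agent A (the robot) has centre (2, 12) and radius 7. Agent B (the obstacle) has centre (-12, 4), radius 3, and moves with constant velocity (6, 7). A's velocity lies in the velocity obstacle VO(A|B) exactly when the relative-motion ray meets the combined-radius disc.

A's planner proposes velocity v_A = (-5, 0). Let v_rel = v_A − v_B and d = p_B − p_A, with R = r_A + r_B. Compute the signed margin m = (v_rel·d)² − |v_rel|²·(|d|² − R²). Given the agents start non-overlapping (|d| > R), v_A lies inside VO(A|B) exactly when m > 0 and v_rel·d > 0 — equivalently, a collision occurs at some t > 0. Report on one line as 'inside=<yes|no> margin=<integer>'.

d = (-14, -8),  |d|² = 260;  R = 7+3 = 10,  c = 260−10² = 160
v_rel = (-11, -7),  |v_rel|² = 170;  v_rel·d = (-11)·(-14) + (-7)·(-8) = 210
170·t² − 420·t + 160 = 0  ⇒  m = 210² − 170·160 = 16900
m = 16900 > 0,  v_rel·d = 210 > 0  ⇒  inside

inside=yes margin=16900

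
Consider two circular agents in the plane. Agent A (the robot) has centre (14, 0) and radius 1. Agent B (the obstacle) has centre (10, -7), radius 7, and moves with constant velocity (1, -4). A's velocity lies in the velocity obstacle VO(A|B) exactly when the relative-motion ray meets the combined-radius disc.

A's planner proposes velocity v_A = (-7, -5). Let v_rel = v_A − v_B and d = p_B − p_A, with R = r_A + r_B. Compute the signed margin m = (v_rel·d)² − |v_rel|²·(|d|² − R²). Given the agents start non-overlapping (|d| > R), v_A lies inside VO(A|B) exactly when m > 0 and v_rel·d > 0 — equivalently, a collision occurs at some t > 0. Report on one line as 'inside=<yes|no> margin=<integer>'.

d = (-4, -7),  |d|² = 65;  R = 1+7 = 8,  c = 65−8² = 1
v_rel = (-8, -1),  |v_rel|² = 65;  v_rel·d = (-8)·(-4) + (-1)·(-7) = 39
65·t² − 78·t + 1 = 0  ⇒  m = 39² − 65·1 = 1456
m = 1456 > 0,  v_rel·d = 39 > 0  ⇒  inside

inside=yes margin=1456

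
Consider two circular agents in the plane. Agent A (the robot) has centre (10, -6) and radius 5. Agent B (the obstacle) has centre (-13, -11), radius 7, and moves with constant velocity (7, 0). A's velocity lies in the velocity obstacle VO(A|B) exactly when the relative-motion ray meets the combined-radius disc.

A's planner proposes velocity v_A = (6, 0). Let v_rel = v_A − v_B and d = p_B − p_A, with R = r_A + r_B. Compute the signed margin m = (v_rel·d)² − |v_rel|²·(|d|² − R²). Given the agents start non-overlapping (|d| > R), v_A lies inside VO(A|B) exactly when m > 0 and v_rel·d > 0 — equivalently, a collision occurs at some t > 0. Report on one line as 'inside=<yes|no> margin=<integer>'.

d = (-23, -5),  |d|² = 554;  R = 5+7 = 12,  c = 554−12² = 410
v_rel = (-1, 0),  |v_rel|² = 1;  v_rel·d = (-1)·(-23) + (0)·(-5) = 23
1·t² − 46·t + 410 = 0  ⇒  m = 23² − 1·410 = 119
m = 119 > 0,  v_rel·d = 23 > 0  ⇒  inside

inside=yes margin=119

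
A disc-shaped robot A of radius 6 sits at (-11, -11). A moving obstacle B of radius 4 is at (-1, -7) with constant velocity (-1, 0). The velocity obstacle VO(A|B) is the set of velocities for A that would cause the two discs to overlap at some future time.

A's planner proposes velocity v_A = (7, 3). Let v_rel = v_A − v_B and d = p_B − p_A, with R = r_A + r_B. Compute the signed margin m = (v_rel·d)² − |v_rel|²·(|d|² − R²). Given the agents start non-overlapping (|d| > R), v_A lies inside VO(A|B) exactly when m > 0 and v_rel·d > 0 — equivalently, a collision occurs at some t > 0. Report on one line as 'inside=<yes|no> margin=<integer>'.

d = (10, 4),  |d|² = 116;  R = 6+4 = 10,  c = 116−10² = 16
v_rel = (8, 3),  |v_rel|² = 73;  v_rel·d = (8)·(10) + (3)·(4) = 92
73·t² − 184·t + 16 = 0  ⇒  m = 92² − 73·16 = 7296
m = 7296 > 0,  v_rel·d = 92 > 0  ⇒  inside

inside=yes margin=7296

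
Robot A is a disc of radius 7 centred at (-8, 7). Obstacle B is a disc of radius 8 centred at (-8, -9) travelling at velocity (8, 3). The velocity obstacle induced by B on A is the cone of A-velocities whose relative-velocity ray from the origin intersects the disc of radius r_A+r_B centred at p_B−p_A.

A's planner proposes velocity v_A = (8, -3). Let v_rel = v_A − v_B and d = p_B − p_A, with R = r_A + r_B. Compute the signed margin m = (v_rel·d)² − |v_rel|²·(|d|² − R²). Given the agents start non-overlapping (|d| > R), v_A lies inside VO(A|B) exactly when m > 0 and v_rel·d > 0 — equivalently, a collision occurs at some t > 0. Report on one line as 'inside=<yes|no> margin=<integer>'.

d = (0, -16),  |d|² = 256;  R = 7+8 = 15,  c = 256−15² = 31
v_rel = (0, -6),  |v_rel|² = 36;  v_rel·d = (0)·(0) + (-6)·(-16) = 96
36·t² − 192·t + 31 = 0  ⇒  m = 96² − 36·31 = 8100
m = 8100 > 0,  v_rel·d = 96 > 0  ⇒  inside

inside=yes margin=8100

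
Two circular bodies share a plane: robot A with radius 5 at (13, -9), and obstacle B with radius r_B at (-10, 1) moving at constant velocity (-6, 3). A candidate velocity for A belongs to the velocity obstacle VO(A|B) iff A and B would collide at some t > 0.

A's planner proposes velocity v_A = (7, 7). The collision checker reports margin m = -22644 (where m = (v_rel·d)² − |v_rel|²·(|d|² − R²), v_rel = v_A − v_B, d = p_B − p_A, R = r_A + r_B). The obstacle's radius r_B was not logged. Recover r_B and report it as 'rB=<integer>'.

m = -22644
d = (-23, 10);  v_rel = (13, 4),  |v_rel|² = 185
v_rel×d = (13)·(10) − (4)·(-23) = 222
since m = R²·185 − 222²:  R² = (49284 + -22644) / 185 = 144
R = √144 = 12  ⇒  r_B = 12 − 5 = 7

rB=7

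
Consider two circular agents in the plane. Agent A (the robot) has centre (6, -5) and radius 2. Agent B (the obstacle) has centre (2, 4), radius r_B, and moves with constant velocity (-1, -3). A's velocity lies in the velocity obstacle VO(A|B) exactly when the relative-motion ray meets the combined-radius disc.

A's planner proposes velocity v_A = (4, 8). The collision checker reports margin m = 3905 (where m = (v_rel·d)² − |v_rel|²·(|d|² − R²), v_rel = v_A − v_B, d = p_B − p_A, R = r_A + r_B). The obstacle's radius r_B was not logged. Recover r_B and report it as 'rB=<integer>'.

m = 3905
d = (-4, 9);  v_rel = (5, 11),  |v_rel|² = 146
v_rel×d = (5)·(9) − (11)·(-4) = 89
since m = R²·146 − 89²:  R² = (7921 + 3905) / 146 = 81
R = √81 = 9  ⇒  r_B = 9 − 2 = 7

rB=7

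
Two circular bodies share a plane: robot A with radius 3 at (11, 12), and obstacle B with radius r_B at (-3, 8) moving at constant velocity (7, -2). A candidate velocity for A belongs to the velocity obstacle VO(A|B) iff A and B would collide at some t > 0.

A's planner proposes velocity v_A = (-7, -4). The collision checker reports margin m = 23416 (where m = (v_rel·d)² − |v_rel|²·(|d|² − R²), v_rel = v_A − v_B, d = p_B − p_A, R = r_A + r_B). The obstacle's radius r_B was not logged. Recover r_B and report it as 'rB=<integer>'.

m = 23416
d = (-14, -4);  v_rel = (-14, -2),  |v_rel|² = 200
v_rel×d = (-14)·(-4) − (-2)·(-14) = 28
since m = R²·200 − 28²:  R² = (784 + 23416) / 200 = 121
R = √121 = 11  ⇒  r_B = 11 − 3 = 8

rB=8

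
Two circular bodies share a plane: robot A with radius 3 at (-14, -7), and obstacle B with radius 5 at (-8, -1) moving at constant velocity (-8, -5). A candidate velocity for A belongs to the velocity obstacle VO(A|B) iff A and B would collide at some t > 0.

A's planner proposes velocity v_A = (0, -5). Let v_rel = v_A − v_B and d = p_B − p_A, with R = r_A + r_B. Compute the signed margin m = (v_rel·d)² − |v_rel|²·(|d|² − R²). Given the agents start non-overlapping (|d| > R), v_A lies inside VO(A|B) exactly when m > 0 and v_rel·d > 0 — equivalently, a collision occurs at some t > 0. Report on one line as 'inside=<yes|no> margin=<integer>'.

d = (6, 6),  |d|² = 72;  R = 3+5 = 8,  c = 72−8² = 8
v_rel = (8, 0),  |v_rel|² = 64;  v_rel·d = (8)·(6) + (0)·(6) = 48
64·t² − 96·t + 8 = 0  ⇒  m = 48² − 64·8 = 1792
m = 1792 > 0,  v_rel·d = 48 > 0  ⇒  inside

inside=yes margin=1792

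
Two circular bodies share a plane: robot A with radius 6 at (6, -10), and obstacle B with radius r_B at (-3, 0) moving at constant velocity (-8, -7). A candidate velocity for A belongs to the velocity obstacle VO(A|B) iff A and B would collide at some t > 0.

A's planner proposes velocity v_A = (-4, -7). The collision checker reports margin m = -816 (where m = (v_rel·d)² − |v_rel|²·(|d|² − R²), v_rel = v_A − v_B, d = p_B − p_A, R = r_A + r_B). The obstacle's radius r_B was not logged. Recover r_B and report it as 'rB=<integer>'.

m = -816
d = (-9, 10);  v_rel = (4, 0),  |v_rel|² = 16
v_rel×d = (4)·(10) − (0)·(-9) = 40
since m = R²·16 − 40²:  R² = (1600 + -816) / 16 = 49
R = √49 = 7  ⇒  r_B = 7 − 6 = 1

rB=1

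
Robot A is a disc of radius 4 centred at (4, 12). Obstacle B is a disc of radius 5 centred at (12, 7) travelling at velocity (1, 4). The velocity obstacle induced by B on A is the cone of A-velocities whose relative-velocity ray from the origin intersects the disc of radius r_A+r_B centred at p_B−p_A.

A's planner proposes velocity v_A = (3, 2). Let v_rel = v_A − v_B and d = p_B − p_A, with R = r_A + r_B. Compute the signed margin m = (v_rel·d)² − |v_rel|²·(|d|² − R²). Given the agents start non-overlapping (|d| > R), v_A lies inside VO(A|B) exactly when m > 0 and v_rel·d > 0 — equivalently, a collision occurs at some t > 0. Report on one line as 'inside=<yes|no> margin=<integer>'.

d = (8, -5),  |d|² = 89;  R = 4+5 = 9,  c = 89−9² = 8
v_rel = (2, -2),  |v_rel|² = 8;  v_rel·d = (2)·(8) + (-2)·(-5) = 26
8·t² − 52·t + 8 = 0  ⇒  m = 26² − 8·8 = 612
m = 612 > 0,  v_rel·d = 26 > 0  ⇒  inside

inside=yes margin=612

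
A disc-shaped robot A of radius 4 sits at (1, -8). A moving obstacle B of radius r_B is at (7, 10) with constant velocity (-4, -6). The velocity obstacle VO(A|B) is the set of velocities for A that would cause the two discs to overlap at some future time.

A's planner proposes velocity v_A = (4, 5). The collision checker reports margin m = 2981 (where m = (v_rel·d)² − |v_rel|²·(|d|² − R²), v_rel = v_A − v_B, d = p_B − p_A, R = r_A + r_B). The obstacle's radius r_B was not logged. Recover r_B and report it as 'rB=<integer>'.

m = 2981
d = (6, 18);  v_rel = (8, 11),  |v_rel|² = 185
v_rel×d = (8)·(18) − (11)·(6) = 78
since m = R²·185 − 78²:  R² = (6084 + 2981) / 185 = 49
R = √49 = 7  ⇒  r_B = 7 − 4 = 3

rB=3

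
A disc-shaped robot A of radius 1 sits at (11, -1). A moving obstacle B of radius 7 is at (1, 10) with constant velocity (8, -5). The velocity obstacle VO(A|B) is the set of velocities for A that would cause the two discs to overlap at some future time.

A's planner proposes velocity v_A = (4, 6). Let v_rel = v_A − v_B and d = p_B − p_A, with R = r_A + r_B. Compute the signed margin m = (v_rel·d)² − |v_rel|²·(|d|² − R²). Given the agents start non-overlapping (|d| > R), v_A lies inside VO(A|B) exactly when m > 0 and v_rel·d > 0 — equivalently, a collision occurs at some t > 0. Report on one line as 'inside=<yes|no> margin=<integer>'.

d = (-10, 11),  |d|² = 221;  R = 1+7 = 8,  c = 221−8² = 157
v_rel = (-4, 11),  |v_rel|² = 137;  v_rel·d = (-4)·(-10) + (11)·(11) = 161
137·t² − 322·t + 157 = 0  ⇒  m = 161² − 137·157 = 4412
m = 4412 > 0,  v_rel·d = 161 > 0  ⇒  inside

inside=yes margin=4412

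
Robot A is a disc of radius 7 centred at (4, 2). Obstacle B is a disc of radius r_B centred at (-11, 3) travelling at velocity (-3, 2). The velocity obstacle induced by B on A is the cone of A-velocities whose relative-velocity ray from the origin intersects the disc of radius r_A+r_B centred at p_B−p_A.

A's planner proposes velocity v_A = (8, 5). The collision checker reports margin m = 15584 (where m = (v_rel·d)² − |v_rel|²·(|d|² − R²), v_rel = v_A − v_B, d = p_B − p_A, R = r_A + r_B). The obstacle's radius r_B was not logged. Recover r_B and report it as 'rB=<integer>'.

m = 15584
d = (-15, 1);  v_rel = (11, 3),  |v_rel|² = 130
v_rel×d = (11)·(1) − (3)·(-15) = 56
since m = R²·130 − 56²:  R² = (3136 + 15584) / 130 = 144
R = √144 = 12  ⇒  r_B = 12 − 7 = 5

rB=5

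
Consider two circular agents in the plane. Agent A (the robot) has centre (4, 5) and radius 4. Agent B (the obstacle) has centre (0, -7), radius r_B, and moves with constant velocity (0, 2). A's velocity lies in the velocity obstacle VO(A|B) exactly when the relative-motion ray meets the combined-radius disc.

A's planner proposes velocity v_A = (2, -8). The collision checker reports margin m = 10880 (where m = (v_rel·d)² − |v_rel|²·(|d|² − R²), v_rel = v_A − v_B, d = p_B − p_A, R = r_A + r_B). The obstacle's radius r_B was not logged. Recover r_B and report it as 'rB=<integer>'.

m = 10880
d = (-4, -12);  v_rel = (2, -10),  |v_rel|² = 104
v_rel×d = (2)·(-12) − (-10)·(-4) = -64
since m = R²·104 − (-64)²:  R² = (4096 + 10880) / 104 = 144
R = √144 = 12  ⇒  r_B = 12 − 4 = 8

rB=8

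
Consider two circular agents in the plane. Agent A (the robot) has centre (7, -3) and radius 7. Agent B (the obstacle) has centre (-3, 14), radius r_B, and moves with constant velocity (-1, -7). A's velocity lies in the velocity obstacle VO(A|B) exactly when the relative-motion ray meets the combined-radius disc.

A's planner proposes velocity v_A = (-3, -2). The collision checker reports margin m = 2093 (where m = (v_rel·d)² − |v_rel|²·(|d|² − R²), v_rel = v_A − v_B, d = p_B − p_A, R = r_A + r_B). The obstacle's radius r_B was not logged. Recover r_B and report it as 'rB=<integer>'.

m = 2093
d = (-10, 17);  v_rel = (-2, 5),  |v_rel|² = 29
v_rel×d = (-2)·(17) − (5)·(-10) = 16
since m = R²·29 − 16²:  R² = (256 + 2093) / 29 = 81
R = √81 = 9  ⇒  r_B = 9 − 7 = 2

rB=2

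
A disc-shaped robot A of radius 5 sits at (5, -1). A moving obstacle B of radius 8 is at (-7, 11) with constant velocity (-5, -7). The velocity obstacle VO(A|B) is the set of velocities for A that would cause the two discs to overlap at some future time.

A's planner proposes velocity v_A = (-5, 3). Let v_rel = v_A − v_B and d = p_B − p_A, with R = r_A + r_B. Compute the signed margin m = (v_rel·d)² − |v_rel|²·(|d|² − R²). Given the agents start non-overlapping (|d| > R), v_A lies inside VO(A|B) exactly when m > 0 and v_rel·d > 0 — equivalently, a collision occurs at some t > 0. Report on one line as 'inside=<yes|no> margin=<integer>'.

d = (-12, 12),  |d|² = 288;  R = 5+8 = 13,  c = 288−13² = 119
v_rel = (0, 10),  |v_rel|² = 100;  v_rel·d = (0)·(-12) + (10)·(12) = 120
100·t² − 240·t + 119 = 0  ⇒  m = 120² − 100·119 = 2500
m = 2500 > 0,  v_rel·d = 120 > 0  ⇒  inside

inside=yes margin=2500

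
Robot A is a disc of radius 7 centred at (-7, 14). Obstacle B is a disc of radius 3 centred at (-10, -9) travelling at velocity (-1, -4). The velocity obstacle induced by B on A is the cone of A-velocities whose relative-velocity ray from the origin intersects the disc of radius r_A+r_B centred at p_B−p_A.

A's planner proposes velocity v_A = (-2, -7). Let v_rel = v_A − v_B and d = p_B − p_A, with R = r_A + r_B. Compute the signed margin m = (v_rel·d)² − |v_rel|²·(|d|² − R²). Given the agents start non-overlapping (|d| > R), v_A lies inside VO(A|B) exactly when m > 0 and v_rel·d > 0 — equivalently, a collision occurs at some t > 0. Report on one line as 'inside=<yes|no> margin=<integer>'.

d = (-3, -23),  |d|² = 538;  R = 7+3 = 10,  c = 538−10² = 438
v_rel = (-1, -3),  |v_rel|² = 10;  v_rel·d = (-1)·(-3) + (-3)·(-23) = 72
10·t² − 144·t + 438 = 0  ⇒  m = 72² − 10·438 = 804
m = 804 > 0,  v_rel·d = 72 > 0  ⇒  inside

inside=yes margin=804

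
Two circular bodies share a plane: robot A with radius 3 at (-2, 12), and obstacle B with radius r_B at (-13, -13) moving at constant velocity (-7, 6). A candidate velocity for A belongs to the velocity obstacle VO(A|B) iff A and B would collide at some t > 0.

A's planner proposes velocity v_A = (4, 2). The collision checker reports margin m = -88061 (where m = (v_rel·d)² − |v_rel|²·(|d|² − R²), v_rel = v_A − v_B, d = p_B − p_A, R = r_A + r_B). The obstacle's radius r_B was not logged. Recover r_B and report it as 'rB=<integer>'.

m = -88061
d = (-11, -25);  v_rel = (11, -4),  |v_rel|² = 137
v_rel×d = (11)·(-25) − (-4)·(-11) = -319
since m = R²·137 − (-319)²:  R² = (101761 + -88061) / 137 = 100
R = √100 = 10  ⇒  r_B = 10 − 3 = 7

rB=7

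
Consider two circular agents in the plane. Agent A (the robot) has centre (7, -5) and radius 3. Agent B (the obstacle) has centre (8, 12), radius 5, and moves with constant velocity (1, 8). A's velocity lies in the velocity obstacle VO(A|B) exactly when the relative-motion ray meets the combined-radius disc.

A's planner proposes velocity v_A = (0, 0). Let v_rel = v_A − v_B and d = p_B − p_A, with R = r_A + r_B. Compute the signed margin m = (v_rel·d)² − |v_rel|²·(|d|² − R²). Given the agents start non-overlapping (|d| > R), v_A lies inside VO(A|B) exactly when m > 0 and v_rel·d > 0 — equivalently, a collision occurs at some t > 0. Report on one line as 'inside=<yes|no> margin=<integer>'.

d = (1, 17),  |d|² = 290;  R = 3+5 = 8,  c = 290−8² = 226
v_rel = (-1, -8),  |v_rel|² = 65;  v_rel·d = (-1)·(1) + (-8)·(17) = -137
65·t² + 274·t + 226 = 0  ⇒  m = (-137)² − 65·226 = 4079
m = 4079 > 0,  v_rel·d = -137 < 0  ⇒  outside

inside=no margin=4079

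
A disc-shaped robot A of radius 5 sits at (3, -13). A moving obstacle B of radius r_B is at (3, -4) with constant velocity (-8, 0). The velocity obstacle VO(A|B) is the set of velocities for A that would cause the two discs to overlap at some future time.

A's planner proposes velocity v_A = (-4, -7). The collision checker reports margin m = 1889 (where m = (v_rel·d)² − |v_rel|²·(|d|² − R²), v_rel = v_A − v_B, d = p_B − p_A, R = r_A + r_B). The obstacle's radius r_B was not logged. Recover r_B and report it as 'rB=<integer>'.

m = 1889
d = (0, 9);  v_rel = (4, -7),  |v_rel|² = 65
v_rel×d = (4)·(9) − (-7)·(0) = 36
since m = R²·65 − 36²:  R² = (1296 + 1889) / 65 = 49
R = √49 = 7  ⇒  r_B = 7 − 5 = 2

rB=2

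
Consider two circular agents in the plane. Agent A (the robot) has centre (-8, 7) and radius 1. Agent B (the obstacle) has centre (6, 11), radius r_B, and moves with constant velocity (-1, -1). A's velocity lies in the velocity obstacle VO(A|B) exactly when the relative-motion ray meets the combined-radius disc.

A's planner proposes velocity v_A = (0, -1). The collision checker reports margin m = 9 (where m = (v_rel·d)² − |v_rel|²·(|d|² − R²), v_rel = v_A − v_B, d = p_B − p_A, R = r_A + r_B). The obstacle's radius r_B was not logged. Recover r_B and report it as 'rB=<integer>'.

m = 9
d = (14, 4);  v_rel = (1, 0),  |v_rel|² = 1
v_rel×d = (1)·(4) − (0)·(14) = 4
since m = R²·1 − 4²:  R² = (16 + 9) / 1 = 25
R = √25 = 5  ⇒  r_B = 5 − 1 = 4

rB=4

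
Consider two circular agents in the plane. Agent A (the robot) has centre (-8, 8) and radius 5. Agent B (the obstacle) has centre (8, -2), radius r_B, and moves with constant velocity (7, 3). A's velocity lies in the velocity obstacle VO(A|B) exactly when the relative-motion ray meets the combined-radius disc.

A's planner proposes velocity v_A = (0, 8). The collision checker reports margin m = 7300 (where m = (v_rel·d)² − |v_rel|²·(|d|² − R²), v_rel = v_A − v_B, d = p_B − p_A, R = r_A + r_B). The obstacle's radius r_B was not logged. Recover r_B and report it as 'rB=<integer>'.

m = 7300
d = (16, -10);  v_rel = (-7, 5),  |v_rel|² = 74
v_rel×d = (-7)·(-10) − (5)·(16) = -10
since m = R²·74 − (-10)²:  R² = (100 + 7300) / 74 = 100
R = √100 = 10  ⇒  r_B = 10 − 5 = 5

rB=5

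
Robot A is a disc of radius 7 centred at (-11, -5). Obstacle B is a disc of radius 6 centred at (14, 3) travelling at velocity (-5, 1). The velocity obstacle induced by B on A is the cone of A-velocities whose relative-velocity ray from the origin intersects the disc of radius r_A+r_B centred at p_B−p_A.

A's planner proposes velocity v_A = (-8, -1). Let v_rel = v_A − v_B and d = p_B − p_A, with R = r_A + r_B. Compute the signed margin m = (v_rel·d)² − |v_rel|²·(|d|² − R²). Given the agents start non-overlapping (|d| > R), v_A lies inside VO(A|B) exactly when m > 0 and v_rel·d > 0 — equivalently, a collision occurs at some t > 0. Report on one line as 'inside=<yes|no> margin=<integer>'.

d = (25, 8),  |d|² = 689;  R = 7+6 = 13,  c = 689−13² = 520
v_rel = (-3, -2),  |v_rel|² = 13;  v_rel·d = (-3)·(25) + (-2)·(8) = -91
13·t² + 182·t + 520 = 0  ⇒  m = (-91)² − 13·520 = 1521
m = 1521 > 0,  v_rel·d = -91 < 0  ⇒  outside

inside=no margin=1521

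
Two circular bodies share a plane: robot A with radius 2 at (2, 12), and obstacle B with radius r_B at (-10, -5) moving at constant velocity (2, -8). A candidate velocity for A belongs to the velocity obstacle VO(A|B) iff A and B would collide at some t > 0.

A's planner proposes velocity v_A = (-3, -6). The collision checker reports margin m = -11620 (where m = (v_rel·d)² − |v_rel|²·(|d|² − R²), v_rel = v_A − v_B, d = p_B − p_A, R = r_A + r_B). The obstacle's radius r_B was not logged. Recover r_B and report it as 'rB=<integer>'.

m = -11620
d = (-12, -17);  v_rel = (-5, 2),  |v_rel|² = 29
v_rel×d = (-5)·(-17) − (2)·(-12) = 109
since m = R²·29 − 109²:  R² = (11881 + -11620) / 29 = 9
R = √9 = 3  ⇒  r_B = 3 − 2 = 1

rB=1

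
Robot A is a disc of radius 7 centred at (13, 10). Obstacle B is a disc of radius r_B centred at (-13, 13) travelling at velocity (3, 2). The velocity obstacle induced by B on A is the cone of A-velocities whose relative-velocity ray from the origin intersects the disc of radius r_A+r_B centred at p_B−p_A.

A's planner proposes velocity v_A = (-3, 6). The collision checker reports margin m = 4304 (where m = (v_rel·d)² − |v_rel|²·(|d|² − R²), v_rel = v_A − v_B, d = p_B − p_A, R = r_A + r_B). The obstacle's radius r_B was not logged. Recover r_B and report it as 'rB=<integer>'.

m = 4304
d = (-26, 3);  v_rel = (-6, 4),  |v_rel|² = 52
v_rel×d = (-6)·(3) − (4)·(-26) = 86
since m = R²·52 − 86²:  R² = (7396 + 4304) / 52 = 225
R = √225 = 15  ⇒  r_B = 15 − 7 = 8

rB=8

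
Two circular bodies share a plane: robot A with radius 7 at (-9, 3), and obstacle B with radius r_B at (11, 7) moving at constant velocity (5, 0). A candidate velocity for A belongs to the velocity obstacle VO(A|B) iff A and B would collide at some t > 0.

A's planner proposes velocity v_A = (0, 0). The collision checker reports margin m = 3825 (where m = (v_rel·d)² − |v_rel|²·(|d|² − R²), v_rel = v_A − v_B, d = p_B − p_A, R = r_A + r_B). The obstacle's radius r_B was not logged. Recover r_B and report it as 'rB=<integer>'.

m = 3825
d = (20, 4);  v_rel = (-5, 0),  |v_rel|² = 25
v_rel×d = (-5)·(4) − (0)·(20) = -20
since m = R²·25 − (-20)²:  R² = (400 + 3825) / 25 = 169
R = √169 = 13  ⇒  r_B = 13 − 7 = 6

rB=6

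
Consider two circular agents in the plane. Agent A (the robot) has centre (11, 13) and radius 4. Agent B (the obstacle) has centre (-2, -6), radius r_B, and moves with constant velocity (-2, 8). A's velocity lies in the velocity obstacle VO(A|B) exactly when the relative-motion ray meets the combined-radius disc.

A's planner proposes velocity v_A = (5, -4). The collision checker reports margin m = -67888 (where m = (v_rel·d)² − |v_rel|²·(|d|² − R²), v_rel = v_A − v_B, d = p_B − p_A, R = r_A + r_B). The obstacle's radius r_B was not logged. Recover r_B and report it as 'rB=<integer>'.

m = -67888
d = (-13, -19);  v_rel = (7, -12),  |v_rel|² = 193
v_rel×d = (7)·(-19) − (-12)·(-13) = -289
since m = R²·193 − (-289)²:  R² = (83521 + -67888) / 193 = 81
R = √81 = 9  ⇒  r_B = 9 − 4 = 5

rB=5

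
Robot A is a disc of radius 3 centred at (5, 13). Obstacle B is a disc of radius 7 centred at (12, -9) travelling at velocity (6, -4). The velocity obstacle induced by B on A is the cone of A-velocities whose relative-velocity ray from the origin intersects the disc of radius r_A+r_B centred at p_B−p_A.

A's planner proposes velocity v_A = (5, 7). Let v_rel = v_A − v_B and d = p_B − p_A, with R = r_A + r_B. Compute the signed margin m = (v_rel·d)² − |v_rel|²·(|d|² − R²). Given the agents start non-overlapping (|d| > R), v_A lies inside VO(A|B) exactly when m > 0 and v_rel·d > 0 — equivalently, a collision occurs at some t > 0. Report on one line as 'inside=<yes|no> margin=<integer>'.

d = (7, -22),  |d|² = 533;  R = 3+7 = 10,  c = 533−10² = 433
v_rel = (-1, 11),  |v_rel|² = 122;  v_rel·d = (-1)·(7) + (11)·(-22) = -249
122·t² + 498·t + 433 = 0  ⇒  m = (-249)² − 122·433 = 9175
m = 9175 > 0,  v_rel·d = -249 < 0  ⇒  outside

inside=no margin=9175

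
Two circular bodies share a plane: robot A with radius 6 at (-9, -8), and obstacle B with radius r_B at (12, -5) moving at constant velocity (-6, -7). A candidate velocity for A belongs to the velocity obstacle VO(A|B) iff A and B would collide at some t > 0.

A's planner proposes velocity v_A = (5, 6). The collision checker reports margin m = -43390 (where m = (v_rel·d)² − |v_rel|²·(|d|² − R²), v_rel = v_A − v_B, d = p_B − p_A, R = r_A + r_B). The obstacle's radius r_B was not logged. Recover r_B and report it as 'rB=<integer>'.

m = -43390
d = (21, 3);  v_rel = (11, 13),  |v_rel|² = 290
v_rel×d = (11)·(3) − (13)·(21) = -240
since m = R²·290 − (-240)²:  R² = (57600 + -43390) / 290 = 49
R = √49 = 7  ⇒  r_B = 7 − 6 = 1

rB=1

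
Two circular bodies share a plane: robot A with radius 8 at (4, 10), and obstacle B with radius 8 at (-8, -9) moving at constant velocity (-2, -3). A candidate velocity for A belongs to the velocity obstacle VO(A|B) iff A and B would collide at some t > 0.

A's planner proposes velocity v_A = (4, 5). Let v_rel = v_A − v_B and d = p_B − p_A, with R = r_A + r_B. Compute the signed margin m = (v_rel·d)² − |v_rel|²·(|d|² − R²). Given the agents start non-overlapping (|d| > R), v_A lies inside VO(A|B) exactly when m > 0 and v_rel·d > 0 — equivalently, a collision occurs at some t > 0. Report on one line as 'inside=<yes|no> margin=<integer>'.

d = (-12, -19),  |d|² = 505;  R = 8+8 = 16,  c = 505−16² = 249
v_rel = (6, 8),  |v_rel|² = 100;  v_rel·d = (6)·(-12) + (8)·(-19) = -224
100·t² + 448·t + 249 = 0  ⇒  m = (-224)² − 100·249 = 25276
m = 25276 > 0,  v_rel·d = -224 < 0  ⇒  outside

inside=no margin=25276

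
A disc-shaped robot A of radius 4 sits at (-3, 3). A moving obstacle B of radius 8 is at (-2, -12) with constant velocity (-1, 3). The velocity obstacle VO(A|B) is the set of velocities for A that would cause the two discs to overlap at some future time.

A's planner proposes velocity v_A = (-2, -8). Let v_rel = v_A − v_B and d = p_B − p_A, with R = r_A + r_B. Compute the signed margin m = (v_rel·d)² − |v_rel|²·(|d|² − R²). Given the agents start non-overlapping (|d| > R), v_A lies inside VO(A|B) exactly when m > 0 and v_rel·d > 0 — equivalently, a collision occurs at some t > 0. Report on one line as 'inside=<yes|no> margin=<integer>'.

d = (1, -15),  |d|² = 226;  R = 4+8 = 12,  c = 226−12² = 82
v_rel = (-1, -11),  |v_rel|² = 122;  v_rel·d = (-1)·(1) + (-11)·(-15) = 164
122·t² − 328·t + 82 = 0  ⇒  m = 164² − 122·82 = 16892
m = 16892 > 0,  v_rel·d = 164 > 0  ⇒  inside

inside=yes margin=16892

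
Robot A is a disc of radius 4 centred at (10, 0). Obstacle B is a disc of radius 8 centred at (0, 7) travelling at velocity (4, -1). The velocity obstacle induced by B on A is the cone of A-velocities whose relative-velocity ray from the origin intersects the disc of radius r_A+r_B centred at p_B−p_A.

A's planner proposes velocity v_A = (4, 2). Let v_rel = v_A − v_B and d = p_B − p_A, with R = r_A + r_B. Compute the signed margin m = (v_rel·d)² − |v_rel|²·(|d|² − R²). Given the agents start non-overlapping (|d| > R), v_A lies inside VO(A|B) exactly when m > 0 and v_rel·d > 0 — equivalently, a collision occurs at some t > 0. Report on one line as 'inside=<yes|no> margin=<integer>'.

d = (-10, 7),  |d|² = 149;  R = 4+8 = 12,  c = 149−12² = 5
v_rel = (0, 3),  |v_rel|² = 9;  v_rel·d = (0)·(-10) + (3)·(7) = 21
9·t² − 42·t + 5 = 0  ⇒  m = 21² − 9·5 = 396
m = 396 > 0,  v_rel·d = 21 > 0  ⇒  inside

inside=yes margin=396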